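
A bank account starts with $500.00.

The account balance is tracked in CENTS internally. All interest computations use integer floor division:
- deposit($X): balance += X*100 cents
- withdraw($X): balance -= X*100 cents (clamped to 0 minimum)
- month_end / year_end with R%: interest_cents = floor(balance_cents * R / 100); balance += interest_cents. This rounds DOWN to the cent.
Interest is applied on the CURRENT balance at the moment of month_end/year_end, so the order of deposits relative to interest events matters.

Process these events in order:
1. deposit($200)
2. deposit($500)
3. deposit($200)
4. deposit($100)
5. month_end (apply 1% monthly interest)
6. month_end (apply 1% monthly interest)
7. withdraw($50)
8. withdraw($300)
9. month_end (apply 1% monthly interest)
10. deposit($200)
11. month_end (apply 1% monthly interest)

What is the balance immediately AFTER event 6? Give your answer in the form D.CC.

Answer: 1530.15

Derivation:
After 1 (deposit($200)): balance=$700.00 total_interest=$0.00
After 2 (deposit($500)): balance=$1200.00 total_interest=$0.00
After 3 (deposit($200)): balance=$1400.00 total_interest=$0.00
After 4 (deposit($100)): balance=$1500.00 total_interest=$0.00
After 5 (month_end (apply 1% monthly interest)): balance=$1515.00 total_interest=$15.00
After 6 (month_end (apply 1% monthly interest)): balance=$1530.15 total_interest=$30.15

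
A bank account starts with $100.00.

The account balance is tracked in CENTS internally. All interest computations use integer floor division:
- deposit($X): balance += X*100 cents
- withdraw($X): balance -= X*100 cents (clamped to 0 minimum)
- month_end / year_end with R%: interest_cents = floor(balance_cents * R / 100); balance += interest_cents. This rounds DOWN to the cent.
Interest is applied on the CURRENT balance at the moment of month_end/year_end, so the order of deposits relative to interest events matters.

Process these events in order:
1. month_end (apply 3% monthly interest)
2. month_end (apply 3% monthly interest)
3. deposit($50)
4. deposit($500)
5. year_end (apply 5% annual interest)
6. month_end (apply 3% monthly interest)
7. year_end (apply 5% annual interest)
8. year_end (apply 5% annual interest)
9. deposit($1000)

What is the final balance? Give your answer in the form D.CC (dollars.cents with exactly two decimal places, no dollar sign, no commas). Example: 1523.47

Answer: 1782.27

Derivation:
After 1 (month_end (apply 3% monthly interest)): balance=$103.00 total_interest=$3.00
After 2 (month_end (apply 3% monthly interest)): balance=$106.09 total_interest=$6.09
After 3 (deposit($50)): balance=$156.09 total_interest=$6.09
After 4 (deposit($500)): balance=$656.09 total_interest=$6.09
After 5 (year_end (apply 5% annual interest)): balance=$688.89 total_interest=$38.89
After 6 (month_end (apply 3% monthly interest)): balance=$709.55 total_interest=$59.55
After 7 (year_end (apply 5% annual interest)): balance=$745.02 total_interest=$95.02
After 8 (year_end (apply 5% annual interest)): balance=$782.27 total_interest=$132.27
After 9 (deposit($1000)): balance=$1782.27 total_interest=$132.27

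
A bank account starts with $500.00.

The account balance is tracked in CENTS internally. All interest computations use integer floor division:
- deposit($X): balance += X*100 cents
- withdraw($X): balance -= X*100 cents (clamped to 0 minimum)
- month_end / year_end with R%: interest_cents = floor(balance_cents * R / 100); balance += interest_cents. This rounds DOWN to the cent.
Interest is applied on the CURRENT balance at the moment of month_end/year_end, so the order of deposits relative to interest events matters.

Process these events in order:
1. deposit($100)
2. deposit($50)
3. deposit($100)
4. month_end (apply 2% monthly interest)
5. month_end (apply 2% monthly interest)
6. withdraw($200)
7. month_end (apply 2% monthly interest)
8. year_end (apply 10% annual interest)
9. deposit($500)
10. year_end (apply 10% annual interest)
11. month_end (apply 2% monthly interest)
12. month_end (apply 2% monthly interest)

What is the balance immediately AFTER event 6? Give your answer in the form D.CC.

After 1 (deposit($100)): balance=$600.00 total_interest=$0.00
After 2 (deposit($50)): balance=$650.00 total_interest=$0.00
After 3 (deposit($100)): balance=$750.00 total_interest=$0.00
After 4 (month_end (apply 2% monthly interest)): balance=$765.00 total_interest=$15.00
After 5 (month_end (apply 2% monthly interest)): balance=$780.30 total_interest=$30.30
After 6 (withdraw($200)): balance=$580.30 total_interest=$30.30

Answer: 580.30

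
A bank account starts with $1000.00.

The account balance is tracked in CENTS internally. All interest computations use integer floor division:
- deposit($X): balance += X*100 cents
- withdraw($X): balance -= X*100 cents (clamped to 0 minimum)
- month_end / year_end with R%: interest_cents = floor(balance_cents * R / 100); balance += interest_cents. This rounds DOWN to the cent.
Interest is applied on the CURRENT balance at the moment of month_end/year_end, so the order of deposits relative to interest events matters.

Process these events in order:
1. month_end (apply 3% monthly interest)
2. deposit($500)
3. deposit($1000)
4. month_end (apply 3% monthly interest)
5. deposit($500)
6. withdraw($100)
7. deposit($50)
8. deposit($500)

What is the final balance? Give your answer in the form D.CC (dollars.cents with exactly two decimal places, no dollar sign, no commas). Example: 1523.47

After 1 (month_end (apply 3% monthly interest)): balance=$1030.00 total_interest=$30.00
After 2 (deposit($500)): balance=$1530.00 total_interest=$30.00
After 3 (deposit($1000)): balance=$2530.00 total_interest=$30.00
After 4 (month_end (apply 3% monthly interest)): balance=$2605.90 total_interest=$105.90
After 5 (deposit($500)): balance=$3105.90 total_interest=$105.90
After 6 (withdraw($100)): balance=$3005.90 total_interest=$105.90
After 7 (deposit($50)): balance=$3055.90 total_interest=$105.90
After 8 (deposit($500)): balance=$3555.90 total_interest=$105.90

Answer: 3555.90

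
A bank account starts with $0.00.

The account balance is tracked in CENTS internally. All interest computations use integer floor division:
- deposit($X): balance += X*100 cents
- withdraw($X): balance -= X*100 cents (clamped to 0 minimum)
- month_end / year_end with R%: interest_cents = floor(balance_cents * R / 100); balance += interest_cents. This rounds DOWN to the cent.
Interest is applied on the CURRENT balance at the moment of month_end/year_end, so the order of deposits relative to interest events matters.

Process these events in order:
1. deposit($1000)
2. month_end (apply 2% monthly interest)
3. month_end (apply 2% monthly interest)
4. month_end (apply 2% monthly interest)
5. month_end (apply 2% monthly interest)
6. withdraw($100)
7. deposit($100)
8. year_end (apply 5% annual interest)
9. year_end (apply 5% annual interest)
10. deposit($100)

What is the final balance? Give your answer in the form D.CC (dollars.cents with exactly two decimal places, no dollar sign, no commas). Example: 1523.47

Answer: 1293.36

Derivation:
After 1 (deposit($1000)): balance=$1000.00 total_interest=$0.00
After 2 (month_end (apply 2% monthly interest)): balance=$1020.00 total_interest=$20.00
After 3 (month_end (apply 2% monthly interest)): balance=$1040.40 total_interest=$40.40
After 4 (month_end (apply 2% monthly interest)): balance=$1061.20 total_interest=$61.20
After 5 (month_end (apply 2% monthly interest)): balance=$1082.42 total_interest=$82.42
After 6 (withdraw($100)): balance=$982.42 total_interest=$82.42
After 7 (deposit($100)): balance=$1082.42 total_interest=$82.42
After 8 (year_end (apply 5% annual interest)): balance=$1136.54 total_interest=$136.54
After 9 (year_end (apply 5% annual interest)): balance=$1193.36 total_interest=$193.36
After 10 (deposit($100)): balance=$1293.36 total_interest=$193.36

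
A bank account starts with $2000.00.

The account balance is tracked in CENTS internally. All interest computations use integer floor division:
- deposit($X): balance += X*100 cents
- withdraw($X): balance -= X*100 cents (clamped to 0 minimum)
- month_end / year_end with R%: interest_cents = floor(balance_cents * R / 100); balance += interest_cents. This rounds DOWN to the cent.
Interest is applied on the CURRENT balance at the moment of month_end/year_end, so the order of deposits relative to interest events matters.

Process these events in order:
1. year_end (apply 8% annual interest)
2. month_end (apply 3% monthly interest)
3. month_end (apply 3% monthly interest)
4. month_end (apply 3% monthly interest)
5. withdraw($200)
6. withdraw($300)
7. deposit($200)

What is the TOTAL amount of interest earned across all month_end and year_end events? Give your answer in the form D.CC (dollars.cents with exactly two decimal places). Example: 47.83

After 1 (year_end (apply 8% annual interest)): balance=$2160.00 total_interest=$160.00
After 2 (month_end (apply 3% monthly interest)): balance=$2224.80 total_interest=$224.80
After 3 (month_end (apply 3% monthly interest)): balance=$2291.54 total_interest=$291.54
After 4 (month_end (apply 3% monthly interest)): balance=$2360.28 total_interest=$360.28
After 5 (withdraw($200)): balance=$2160.28 total_interest=$360.28
After 6 (withdraw($300)): balance=$1860.28 total_interest=$360.28
After 7 (deposit($200)): balance=$2060.28 total_interest=$360.28

Answer: 360.28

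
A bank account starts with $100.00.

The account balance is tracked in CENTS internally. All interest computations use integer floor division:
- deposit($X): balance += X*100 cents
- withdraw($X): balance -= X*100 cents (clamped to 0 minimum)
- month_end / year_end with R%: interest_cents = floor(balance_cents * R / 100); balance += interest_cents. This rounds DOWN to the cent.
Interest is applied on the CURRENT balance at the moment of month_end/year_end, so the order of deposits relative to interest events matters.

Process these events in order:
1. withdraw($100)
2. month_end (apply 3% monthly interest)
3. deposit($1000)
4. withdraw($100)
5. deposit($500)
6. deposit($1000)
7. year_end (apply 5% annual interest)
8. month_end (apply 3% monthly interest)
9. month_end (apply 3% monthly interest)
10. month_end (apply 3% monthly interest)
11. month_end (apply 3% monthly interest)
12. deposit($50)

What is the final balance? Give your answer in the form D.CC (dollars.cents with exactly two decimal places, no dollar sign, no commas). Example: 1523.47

Answer: 2886.26

Derivation:
After 1 (withdraw($100)): balance=$0.00 total_interest=$0.00
After 2 (month_end (apply 3% monthly interest)): balance=$0.00 total_interest=$0.00
After 3 (deposit($1000)): balance=$1000.00 total_interest=$0.00
After 4 (withdraw($100)): balance=$900.00 total_interest=$0.00
After 5 (deposit($500)): balance=$1400.00 total_interest=$0.00
After 6 (deposit($1000)): balance=$2400.00 total_interest=$0.00
After 7 (year_end (apply 5% annual interest)): balance=$2520.00 total_interest=$120.00
After 8 (month_end (apply 3% monthly interest)): balance=$2595.60 total_interest=$195.60
After 9 (month_end (apply 3% monthly interest)): balance=$2673.46 total_interest=$273.46
After 10 (month_end (apply 3% monthly interest)): balance=$2753.66 total_interest=$353.66
After 11 (month_end (apply 3% monthly interest)): balance=$2836.26 total_interest=$436.26
After 12 (deposit($50)): balance=$2886.26 total_interest=$436.26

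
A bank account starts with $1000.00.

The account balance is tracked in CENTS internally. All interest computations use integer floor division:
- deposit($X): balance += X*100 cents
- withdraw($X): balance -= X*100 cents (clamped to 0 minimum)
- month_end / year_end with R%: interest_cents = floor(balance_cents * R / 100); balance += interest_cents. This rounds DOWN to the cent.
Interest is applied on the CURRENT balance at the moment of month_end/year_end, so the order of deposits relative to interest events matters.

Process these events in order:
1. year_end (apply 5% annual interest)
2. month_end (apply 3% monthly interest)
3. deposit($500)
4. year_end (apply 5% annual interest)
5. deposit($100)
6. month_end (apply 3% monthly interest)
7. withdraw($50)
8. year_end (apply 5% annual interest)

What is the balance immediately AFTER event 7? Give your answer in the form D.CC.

After 1 (year_end (apply 5% annual interest)): balance=$1050.00 total_interest=$50.00
After 2 (month_end (apply 3% monthly interest)): balance=$1081.50 total_interest=$81.50
After 3 (deposit($500)): balance=$1581.50 total_interest=$81.50
After 4 (year_end (apply 5% annual interest)): balance=$1660.57 total_interest=$160.57
After 5 (deposit($100)): balance=$1760.57 total_interest=$160.57
After 6 (month_end (apply 3% monthly interest)): balance=$1813.38 total_interest=$213.38
After 7 (withdraw($50)): balance=$1763.38 total_interest=$213.38

Answer: 1763.38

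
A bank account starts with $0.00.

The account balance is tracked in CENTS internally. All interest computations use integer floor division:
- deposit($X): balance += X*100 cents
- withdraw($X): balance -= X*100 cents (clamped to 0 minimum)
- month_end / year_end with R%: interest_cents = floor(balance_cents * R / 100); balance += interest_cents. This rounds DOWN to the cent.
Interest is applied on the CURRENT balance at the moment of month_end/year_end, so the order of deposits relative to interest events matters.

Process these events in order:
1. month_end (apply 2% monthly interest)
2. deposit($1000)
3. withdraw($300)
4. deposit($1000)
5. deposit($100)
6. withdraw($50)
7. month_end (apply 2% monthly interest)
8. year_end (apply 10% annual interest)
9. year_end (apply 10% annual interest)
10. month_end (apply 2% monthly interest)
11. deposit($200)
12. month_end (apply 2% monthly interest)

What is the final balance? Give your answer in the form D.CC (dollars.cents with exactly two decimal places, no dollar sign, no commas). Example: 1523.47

Answer: 2451.10

Derivation:
After 1 (month_end (apply 2% monthly interest)): balance=$0.00 total_interest=$0.00
After 2 (deposit($1000)): balance=$1000.00 total_interest=$0.00
After 3 (withdraw($300)): balance=$700.00 total_interest=$0.00
After 4 (deposit($1000)): balance=$1700.00 total_interest=$0.00
After 5 (deposit($100)): balance=$1800.00 total_interest=$0.00
After 6 (withdraw($50)): balance=$1750.00 total_interest=$0.00
After 7 (month_end (apply 2% monthly interest)): balance=$1785.00 total_interest=$35.00
After 8 (year_end (apply 10% annual interest)): balance=$1963.50 total_interest=$213.50
After 9 (year_end (apply 10% annual interest)): balance=$2159.85 total_interest=$409.85
After 10 (month_end (apply 2% monthly interest)): balance=$2203.04 total_interest=$453.04
After 11 (deposit($200)): balance=$2403.04 total_interest=$453.04
After 12 (month_end (apply 2% monthly interest)): balance=$2451.10 total_interest=$501.10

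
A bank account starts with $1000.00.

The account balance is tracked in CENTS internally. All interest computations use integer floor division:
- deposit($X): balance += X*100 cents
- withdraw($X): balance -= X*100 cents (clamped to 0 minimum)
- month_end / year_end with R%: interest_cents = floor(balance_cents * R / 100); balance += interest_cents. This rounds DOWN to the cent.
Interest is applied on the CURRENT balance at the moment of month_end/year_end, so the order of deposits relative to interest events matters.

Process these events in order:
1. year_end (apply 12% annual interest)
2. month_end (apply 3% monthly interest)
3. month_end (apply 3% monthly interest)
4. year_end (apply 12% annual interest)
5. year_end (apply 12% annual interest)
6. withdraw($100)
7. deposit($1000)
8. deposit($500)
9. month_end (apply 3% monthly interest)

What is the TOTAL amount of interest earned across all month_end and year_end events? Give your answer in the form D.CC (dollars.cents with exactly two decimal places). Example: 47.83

Answer: 577.18

Derivation:
After 1 (year_end (apply 12% annual interest)): balance=$1120.00 total_interest=$120.00
After 2 (month_end (apply 3% monthly interest)): balance=$1153.60 total_interest=$153.60
After 3 (month_end (apply 3% monthly interest)): balance=$1188.20 total_interest=$188.20
After 4 (year_end (apply 12% annual interest)): balance=$1330.78 total_interest=$330.78
After 5 (year_end (apply 12% annual interest)): balance=$1490.47 total_interest=$490.47
After 6 (withdraw($100)): balance=$1390.47 total_interest=$490.47
After 7 (deposit($1000)): balance=$2390.47 total_interest=$490.47
After 8 (deposit($500)): balance=$2890.47 total_interest=$490.47
After 9 (month_end (apply 3% monthly interest)): balance=$2977.18 total_interest=$577.18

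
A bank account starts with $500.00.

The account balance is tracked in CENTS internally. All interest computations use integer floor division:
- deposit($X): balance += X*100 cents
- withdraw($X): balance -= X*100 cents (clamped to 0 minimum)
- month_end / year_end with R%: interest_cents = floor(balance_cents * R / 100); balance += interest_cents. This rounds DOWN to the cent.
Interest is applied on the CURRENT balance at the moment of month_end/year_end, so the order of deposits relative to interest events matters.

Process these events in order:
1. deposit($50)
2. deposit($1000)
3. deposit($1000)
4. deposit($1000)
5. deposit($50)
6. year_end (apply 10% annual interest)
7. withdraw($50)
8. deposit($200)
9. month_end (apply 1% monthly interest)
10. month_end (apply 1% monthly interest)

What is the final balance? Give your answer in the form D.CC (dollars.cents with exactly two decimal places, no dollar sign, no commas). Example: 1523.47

After 1 (deposit($50)): balance=$550.00 total_interest=$0.00
After 2 (deposit($1000)): balance=$1550.00 total_interest=$0.00
After 3 (deposit($1000)): balance=$2550.00 total_interest=$0.00
After 4 (deposit($1000)): balance=$3550.00 total_interest=$0.00
After 5 (deposit($50)): balance=$3600.00 total_interest=$0.00
After 6 (year_end (apply 10% annual interest)): balance=$3960.00 total_interest=$360.00
After 7 (withdraw($50)): balance=$3910.00 total_interest=$360.00
After 8 (deposit($200)): balance=$4110.00 total_interest=$360.00
After 9 (month_end (apply 1% monthly interest)): balance=$4151.10 total_interest=$401.10
After 10 (month_end (apply 1% monthly interest)): balance=$4192.61 total_interest=$442.61

Answer: 4192.61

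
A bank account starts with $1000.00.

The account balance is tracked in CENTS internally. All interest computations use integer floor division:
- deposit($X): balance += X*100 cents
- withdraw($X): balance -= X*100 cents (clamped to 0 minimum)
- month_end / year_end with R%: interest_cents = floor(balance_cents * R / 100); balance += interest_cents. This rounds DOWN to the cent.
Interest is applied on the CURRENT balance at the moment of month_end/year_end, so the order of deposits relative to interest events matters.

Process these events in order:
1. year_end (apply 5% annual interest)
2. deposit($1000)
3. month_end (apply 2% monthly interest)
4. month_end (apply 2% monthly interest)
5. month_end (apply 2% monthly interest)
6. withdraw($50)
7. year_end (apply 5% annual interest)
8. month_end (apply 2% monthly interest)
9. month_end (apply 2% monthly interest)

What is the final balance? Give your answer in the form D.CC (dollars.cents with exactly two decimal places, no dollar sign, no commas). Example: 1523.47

Answer: 2321.89

Derivation:
After 1 (year_end (apply 5% annual interest)): balance=$1050.00 total_interest=$50.00
After 2 (deposit($1000)): balance=$2050.00 total_interest=$50.00
After 3 (month_end (apply 2% monthly interest)): balance=$2091.00 total_interest=$91.00
After 4 (month_end (apply 2% monthly interest)): balance=$2132.82 total_interest=$132.82
After 5 (month_end (apply 2% monthly interest)): balance=$2175.47 total_interest=$175.47
After 6 (withdraw($50)): balance=$2125.47 total_interest=$175.47
After 7 (year_end (apply 5% annual interest)): balance=$2231.74 total_interest=$281.74
After 8 (month_end (apply 2% monthly interest)): balance=$2276.37 total_interest=$326.37
After 9 (month_end (apply 2% monthly interest)): balance=$2321.89 total_interest=$371.89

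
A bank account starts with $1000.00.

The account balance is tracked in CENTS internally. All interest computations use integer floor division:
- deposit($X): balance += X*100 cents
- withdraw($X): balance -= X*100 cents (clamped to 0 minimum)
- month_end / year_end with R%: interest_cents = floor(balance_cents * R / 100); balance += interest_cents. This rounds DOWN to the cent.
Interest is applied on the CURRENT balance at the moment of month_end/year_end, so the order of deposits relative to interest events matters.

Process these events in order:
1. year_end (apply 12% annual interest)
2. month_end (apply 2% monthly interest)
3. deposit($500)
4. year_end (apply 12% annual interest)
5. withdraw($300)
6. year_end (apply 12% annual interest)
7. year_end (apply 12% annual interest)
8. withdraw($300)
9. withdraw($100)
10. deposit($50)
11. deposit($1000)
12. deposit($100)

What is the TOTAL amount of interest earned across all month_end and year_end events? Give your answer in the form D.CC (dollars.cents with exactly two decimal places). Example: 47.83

After 1 (year_end (apply 12% annual interest)): balance=$1120.00 total_interest=$120.00
After 2 (month_end (apply 2% monthly interest)): balance=$1142.40 total_interest=$142.40
After 3 (deposit($500)): balance=$1642.40 total_interest=$142.40
After 4 (year_end (apply 12% annual interest)): balance=$1839.48 total_interest=$339.48
After 5 (withdraw($300)): balance=$1539.48 total_interest=$339.48
After 6 (year_end (apply 12% annual interest)): balance=$1724.21 total_interest=$524.21
After 7 (year_end (apply 12% annual interest)): balance=$1931.11 total_interest=$731.11
After 8 (withdraw($300)): balance=$1631.11 total_interest=$731.11
After 9 (withdraw($100)): balance=$1531.11 total_interest=$731.11
After 10 (deposit($50)): balance=$1581.11 total_interest=$731.11
After 11 (deposit($1000)): balance=$2581.11 total_interest=$731.11
After 12 (deposit($100)): balance=$2681.11 total_interest=$731.11

Answer: 731.11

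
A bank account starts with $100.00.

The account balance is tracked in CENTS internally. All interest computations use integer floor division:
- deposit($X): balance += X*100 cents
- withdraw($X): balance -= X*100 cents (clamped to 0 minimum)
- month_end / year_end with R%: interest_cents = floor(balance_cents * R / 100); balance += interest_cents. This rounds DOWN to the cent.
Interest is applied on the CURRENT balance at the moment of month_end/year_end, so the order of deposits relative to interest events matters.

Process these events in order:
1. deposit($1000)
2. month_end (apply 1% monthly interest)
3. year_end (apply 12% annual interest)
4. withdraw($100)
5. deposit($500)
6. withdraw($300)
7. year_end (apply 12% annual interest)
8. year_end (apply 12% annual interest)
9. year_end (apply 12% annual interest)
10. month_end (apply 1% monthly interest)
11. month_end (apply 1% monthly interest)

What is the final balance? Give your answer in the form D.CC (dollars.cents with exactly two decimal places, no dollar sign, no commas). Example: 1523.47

After 1 (deposit($1000)): balance=$1100.00 total_interest=$0.00
After 2 (month_end (apply 1% monthly interest)): balance=$1111.00 total_interest=$11.00
After 3 (year_end (apply 12% annual interest)): balance=$1244.32 total_interest=$144.32
After 4 (withdraw($100)): balance=$1144.32 total_interest=$144.32
After 5 (deposit($500)): balance=$1644.32 total_interest=$144.32
After 6 (withdraw($300)): balance=$1344.32 total_interest=$144.32
After 7 (year_end (apply 12% annual interest)): balance=$1505.63 total_interest=$305.63
After 8 (year_end (apply 12% annual interest)): balance=$1686.30 total_interest=$486.30
After 9 (year_end (apply 12% annual interest)): balance=$1888.65 total_interest=$688.65
After 10 (month_end (apply 1% monthly interest)): balance=$1907.53 total_interest=$707.53
After 11 (month_end (apply 1% monthly interest)): balance=$1926.60 total_interest=$726.60

Answer: 1926.60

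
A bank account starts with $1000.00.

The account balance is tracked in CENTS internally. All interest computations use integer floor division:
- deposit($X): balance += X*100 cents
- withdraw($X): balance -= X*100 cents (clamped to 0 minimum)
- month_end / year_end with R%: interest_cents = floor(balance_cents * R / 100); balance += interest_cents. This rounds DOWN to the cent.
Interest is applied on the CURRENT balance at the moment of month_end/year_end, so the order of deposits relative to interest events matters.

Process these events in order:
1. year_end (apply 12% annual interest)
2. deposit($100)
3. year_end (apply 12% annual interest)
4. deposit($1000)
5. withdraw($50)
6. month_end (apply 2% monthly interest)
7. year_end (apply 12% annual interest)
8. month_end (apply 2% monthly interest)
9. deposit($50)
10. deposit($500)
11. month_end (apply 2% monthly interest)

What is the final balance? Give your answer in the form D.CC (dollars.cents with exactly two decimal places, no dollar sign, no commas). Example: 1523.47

After 1 (year_end (apply 12% annual interest)): balance=$1120.00 total_interest=$120.00
After 2 (deposit($100)): balance=$1220.00 total_interest=$120.00
After 3 (year_end (apply 12% annual interest)): balance=$1366.40 total_interest=$266.40
After 4 (deposit($1000)): balance=$2366.40 total_interest=$266.40
After 5 (withdraw($50)): balance=$2316.40 total_interest=$266.40
After 6 (month_end (apply 2% monthly interest)): balance=$2362.72 total_interest=$312.72
After 7 (year_end (apply 12% annual interest)): balance=$2646.24 total_interest=$596.24
After 8 (month_end (apply 2% monthly interest)): balance=$2699.16 total_interest=$649.16
After 9 (deposit($50)): balance=$2749.16 total_interest=$649.16
After 10 (deposit($500)): balance=$3249.16 total_interest=$649.16
After 11 (month_end (apply 2% monthly interest)): balance=$3314.14 total_interest=$714.14

Answer: 3314.14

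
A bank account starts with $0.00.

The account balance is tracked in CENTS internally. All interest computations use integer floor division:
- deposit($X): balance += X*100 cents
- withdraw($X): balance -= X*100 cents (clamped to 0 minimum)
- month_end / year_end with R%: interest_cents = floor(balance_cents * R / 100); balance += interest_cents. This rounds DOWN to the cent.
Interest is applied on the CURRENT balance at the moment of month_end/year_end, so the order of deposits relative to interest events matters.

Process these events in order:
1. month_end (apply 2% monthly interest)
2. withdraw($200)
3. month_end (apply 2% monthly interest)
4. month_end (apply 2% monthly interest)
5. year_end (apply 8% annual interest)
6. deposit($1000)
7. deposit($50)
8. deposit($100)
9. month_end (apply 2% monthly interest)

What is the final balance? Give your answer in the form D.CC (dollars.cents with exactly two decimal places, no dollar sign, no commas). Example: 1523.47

After 1 (month_end (apply 2% monthly interest)): balance=$0.00 total_interest=$0.00
After 2 (withdraw($200)): balance=$0.00 total_interest=$0.00
After 3 (month_end (apply 2% monthly interest)): balance=$0.00 total_interest=$0.00
After 4 (month_end (apply 2% monthly interest)): balance=$0.00 total_interest=$0.00
After 5 (year_end (apply 8% annual interest)): balance=$0.00 total_interest=$0.00
After 6 (deposit($1000)): balance=$1000.00 total_interest=$0.00
After 7 (deposit($50)): balance=$1050.00 total_interest=$0.00
After 8 (deposit($100)): balance=$1150.00 total_interest=$0.00
After 9 (month_end (apply 2% monthly interest)): balance=$1173.00 total_interest=$23.00

Answer: 1173.00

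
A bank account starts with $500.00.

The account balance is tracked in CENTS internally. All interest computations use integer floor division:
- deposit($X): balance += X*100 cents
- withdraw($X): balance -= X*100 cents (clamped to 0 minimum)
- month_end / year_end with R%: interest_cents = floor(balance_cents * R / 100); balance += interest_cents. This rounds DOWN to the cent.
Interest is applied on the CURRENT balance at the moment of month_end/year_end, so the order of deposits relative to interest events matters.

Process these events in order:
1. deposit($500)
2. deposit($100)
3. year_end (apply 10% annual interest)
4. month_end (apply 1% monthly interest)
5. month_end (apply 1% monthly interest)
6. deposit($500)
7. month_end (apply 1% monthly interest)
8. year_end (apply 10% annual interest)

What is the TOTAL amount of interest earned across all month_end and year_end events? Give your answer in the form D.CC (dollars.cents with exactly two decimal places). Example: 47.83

After 1 (deposit($500)): balance=$1000.00 total_interest=$0.00
After 2 (deposit($100)): balance=$1100.00 total_interest=$0.00
After 3 (year_end (apply 10% annual interest)): balance=$1210.00 total_interest=$110.00
After 4 (month_end (apply 1% monthly interest)): balance=$1222.10 total_interest=$122.10
After 5 (month_end (apply 1% monthly interest)): balance=$1234.32 total_interest=$134.32
After 6 (deposit($500)): balance=$1734.32 total_interest=$134.32
After 7 (month_end (apply 1% monthly interest)): balance=$1751.66 total_interest=$151.66
After 8 (year_end (apply 10% annual interest)): balance=$1926.82 total_interest=$326.82

Answer: 326.82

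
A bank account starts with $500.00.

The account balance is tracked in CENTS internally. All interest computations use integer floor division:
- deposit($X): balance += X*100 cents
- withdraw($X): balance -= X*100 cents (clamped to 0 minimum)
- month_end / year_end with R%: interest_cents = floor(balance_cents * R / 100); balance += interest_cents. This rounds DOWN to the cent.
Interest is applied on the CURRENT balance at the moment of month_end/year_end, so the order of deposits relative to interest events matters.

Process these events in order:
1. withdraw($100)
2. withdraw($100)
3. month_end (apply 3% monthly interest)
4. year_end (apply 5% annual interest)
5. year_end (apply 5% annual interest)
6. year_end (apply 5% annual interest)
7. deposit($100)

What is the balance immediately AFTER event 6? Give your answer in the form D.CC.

Answer: 357.70

Derivation:
After 1 (withdraw($100)): balance=$400.00 total_interest=$0.00
After 2 (withdraw($100)): balance=$300.00 total_interest=$0.00
After 3 (month_end (apply 3% monthly interest)): balance=$309.00 total_interest=$9.00
After 4 (year_end (apply 5% annual interest)): balance=$324.45 total_interest=$24.45
After 5 (year_end (apply 5% annual interest)): balance=$340.67 total_interest=$40.67
After 6 (year_end (apply 5% annual interest)): balance=$357.70 total_interest=$57.70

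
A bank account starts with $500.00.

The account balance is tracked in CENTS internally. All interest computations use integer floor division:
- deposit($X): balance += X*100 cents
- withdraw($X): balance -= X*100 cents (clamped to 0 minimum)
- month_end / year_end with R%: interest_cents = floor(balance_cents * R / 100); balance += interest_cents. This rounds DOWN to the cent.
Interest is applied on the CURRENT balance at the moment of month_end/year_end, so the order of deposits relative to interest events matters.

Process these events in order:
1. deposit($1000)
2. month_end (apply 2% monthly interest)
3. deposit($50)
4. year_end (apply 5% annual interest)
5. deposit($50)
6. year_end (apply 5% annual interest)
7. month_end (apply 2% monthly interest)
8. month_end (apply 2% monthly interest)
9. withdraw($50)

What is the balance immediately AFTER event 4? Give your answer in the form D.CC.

Answer: 1659.00

Derivation:
After 1 (deposit($1000)): balance=$1500.00 total_interest=$0.00
After 2 (month_end (apply 2% monthly interest)): balance=$1530.00 total_interest=$30.00
After 3 (deposit($50)): balance=$1580.00 total_interest=$30.00
After 4 (year_end (apply 5% annual interest)): balance=$1659.00 total_interest=$109.00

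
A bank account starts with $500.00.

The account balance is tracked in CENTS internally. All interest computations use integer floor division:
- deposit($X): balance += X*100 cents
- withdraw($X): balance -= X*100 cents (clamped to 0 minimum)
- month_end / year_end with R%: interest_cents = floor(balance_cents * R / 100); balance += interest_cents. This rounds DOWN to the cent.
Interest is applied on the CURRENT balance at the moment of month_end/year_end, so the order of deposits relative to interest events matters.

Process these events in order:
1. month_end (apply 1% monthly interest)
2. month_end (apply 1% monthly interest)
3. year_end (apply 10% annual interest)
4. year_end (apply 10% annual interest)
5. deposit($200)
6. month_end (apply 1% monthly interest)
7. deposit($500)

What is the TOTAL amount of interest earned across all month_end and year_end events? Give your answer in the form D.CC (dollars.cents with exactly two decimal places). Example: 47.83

Answer: 125.32

Derivation:
After 1 (month_end (apply 1% monthly interest)): balance=$505.00 total_interest=$5.00
After 2 (month_end (apply 1% monthly interest)): balance=$510.05 total_interest=$10.05
After 3 (year_end (apply 10% annual interest)): balance=$561.05 total_interest=$61.05
After 4 (year_end (apply 10% annual interest)): balance=$617.15 total_interest=$117.15
After 5 (deposit($200)): balance=$817.15 total_interest=$117.15
After 6 (month_end (apply 1% monthly interest)): balance=$825.32 total_interest=$125.32
After 7 (deposit($500)): balance=$1325.32 total_interest=$125.32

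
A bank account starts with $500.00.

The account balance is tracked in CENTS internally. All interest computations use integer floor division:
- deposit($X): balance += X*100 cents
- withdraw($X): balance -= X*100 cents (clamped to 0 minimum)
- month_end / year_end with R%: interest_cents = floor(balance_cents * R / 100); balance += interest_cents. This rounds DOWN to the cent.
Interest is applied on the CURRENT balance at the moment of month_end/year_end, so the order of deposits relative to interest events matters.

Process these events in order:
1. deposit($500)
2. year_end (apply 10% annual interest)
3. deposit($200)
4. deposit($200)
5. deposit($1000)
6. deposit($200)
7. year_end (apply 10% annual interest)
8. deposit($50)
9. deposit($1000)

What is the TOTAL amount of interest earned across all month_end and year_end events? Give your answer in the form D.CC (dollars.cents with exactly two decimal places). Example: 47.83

After 1 (deposit($500)): balance=$1000.00 total_interest=$0.00
After 2 (year_end (apply 10% annual interest)): balance=$1100.00 total_interest=$100.00
After 3 (deposit($200)): balance=$1300.00 total_interest=$100.00
After 4 (deposit($200)): balance=$1500.00 total_interest=$100.00
After 5 (deposit($1000)): balance=$2500.00 total_interest=$100.00
After 6 (deposit($200)): balance=$2700.00 total_interest=$100.00
After 7 (year_end (apply 10% annual interest)): balance=$2970.00 total_interest=$370.00
After 8 (deposit($50)): balance=$3020.00 total_interest=$370.00
After 9 (deposit($1000)): balance=$4020.00 total_interest=$370.00

Answer: 370.00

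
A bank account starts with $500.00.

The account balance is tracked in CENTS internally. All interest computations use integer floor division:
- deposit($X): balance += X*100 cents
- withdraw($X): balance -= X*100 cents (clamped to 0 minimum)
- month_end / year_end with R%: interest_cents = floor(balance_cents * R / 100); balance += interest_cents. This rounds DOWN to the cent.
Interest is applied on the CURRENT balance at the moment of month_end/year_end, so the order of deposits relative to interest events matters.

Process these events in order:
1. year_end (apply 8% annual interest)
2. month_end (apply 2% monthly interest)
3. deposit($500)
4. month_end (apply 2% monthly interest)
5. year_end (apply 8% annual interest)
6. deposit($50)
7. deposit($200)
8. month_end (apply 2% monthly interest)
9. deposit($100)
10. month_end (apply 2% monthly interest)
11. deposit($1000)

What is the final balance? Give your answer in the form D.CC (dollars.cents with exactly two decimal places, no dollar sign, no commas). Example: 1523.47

After 1 (year_end (apply 8% annual interest)): balance=$540.00 total_interest=$40.00
After 2 (month_end (apply 2% monthly interest)): balance=$550.80 total_interest=$50.80
After 3 (deposit($500)): balance=$1050.80 total_interest=$50.80
After 4 (month_end (apply 2% monthly interest)): balance=$1071.81 total_interest=$71.81
After 5 (year_end (apply 8% annual interest)): balance=$1157.55 total_interest=$157.55
After 6 (deposit($50)): balance=$1207.55 total_interest=$157.55
After 7 (deposit($200)): balance=$1407.55 total_interest=$157.55
After 8 (month_end (apply 2% monthly interest)): balance=$1435.70 total_interest=$185.70
After 9 (deposit($100)): balance=$1535.70 total_interest=$185.70
After 10 (month_end (apply 2% monthly interest)): balance=$1566.41 total_interest=$216.41
After 11 (deposit($1000)): balance=$2566.41 total_interest=$216.41

Answer: 2566.41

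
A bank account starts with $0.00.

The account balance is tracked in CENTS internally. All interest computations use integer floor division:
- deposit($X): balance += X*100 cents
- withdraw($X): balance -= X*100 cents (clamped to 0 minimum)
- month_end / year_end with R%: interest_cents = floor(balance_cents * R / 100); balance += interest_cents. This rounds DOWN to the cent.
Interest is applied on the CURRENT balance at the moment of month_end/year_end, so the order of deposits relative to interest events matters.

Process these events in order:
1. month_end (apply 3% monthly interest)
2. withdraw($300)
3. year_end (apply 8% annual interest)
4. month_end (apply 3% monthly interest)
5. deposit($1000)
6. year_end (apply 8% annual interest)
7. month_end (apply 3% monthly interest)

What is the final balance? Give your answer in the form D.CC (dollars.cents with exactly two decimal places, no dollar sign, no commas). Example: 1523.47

Answer: 1112.40

Derivation:
After 1 (month_end (apply 3% monthly interest)): balance=$0.00 total_interest=$0.00
After 2 (withdraw($300)): balance=$0.00 total_interest=$0.00
After 3 (year_end (apply 8% annual interest)): balance=$0.00 total_interest=$0.00
After 4 (month_end (apply 3% monthly interest)): balance=$0.00 total_interest=$0.00
After 5 (deposit($1000)): balance=$1000.00 total_interest=$0.00
After 6 (year_end (apply 8% annual interest)): balance=$1080.00 total_interest=$80.00
After 7 (month_end (apply 3% monthly interest)): balance=$1112.40 total_interest=$112.40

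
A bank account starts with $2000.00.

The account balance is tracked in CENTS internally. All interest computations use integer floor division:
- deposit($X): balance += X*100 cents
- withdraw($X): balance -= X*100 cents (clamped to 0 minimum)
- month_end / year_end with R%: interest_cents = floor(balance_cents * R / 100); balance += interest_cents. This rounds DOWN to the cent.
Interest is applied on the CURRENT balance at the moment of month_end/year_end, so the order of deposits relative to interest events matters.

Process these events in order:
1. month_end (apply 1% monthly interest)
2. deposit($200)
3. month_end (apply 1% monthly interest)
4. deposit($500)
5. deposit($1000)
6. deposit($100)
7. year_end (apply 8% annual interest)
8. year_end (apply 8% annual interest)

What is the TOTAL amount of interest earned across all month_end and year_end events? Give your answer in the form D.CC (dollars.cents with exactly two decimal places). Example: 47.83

Answer: 681.53

Derivation:
After 1 (month_end (apply 1% monthly interest)): balance=$2020.00 total_interest=$20.00
After 2 (deposit($200)): balance=$2220.00 total_interest=$20.00
After 3 (month_end (apply 1% monthly interest)): balance=$2242.20 total_interest=$42.20
After 4 (deposit($500)): balance=$2742.20 total_interest=$42.20
After 5 (deposit($1000)): balance=$3742.20 total_interest=$42.20
After 6 (deposit($100)): balance=$3842.20 total_interest=$42.20
After 7 (year_end (apply 8% annual interest)): balance=$4149.57 total_interest=$349.57
After 8 (year_end (apply 8% annual interest)): balance=$4481.53 total_interest=$681.53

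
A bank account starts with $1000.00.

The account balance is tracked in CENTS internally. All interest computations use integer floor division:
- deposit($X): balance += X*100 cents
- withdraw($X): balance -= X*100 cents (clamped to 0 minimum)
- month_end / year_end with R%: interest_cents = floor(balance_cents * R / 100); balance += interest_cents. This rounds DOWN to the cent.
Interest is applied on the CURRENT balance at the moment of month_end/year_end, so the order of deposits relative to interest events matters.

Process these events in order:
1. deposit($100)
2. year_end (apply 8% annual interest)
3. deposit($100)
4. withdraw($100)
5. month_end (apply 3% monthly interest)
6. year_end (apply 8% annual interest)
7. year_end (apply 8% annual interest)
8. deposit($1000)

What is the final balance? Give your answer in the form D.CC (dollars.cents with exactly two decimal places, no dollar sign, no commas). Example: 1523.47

After 1 (deposit($100)): balance=$1100.00 total_interest=$0.00
After 2 (year_end (apply 8% annual interest)): balance=$1188.00 total_interest=$88.00
After 3 (deposit($100)): balance=$1288.00 total_interest=$88.00
After 4 (withdraw($100)): balance=$1188.00 total_interest=$88.00
After 5 (month_end (apply 3% monthly interest)): balance=$1223.64 total_interest=$123.64
After 6 (year_end (apply 8% annual interest)): balance=$1321.53 total_interest=$221.53
After 7 (year_end (apply 8% annual interest)): balance=$1427.25 total_interest=$327.25
After 8 (deposit($1000)): balance=$2427.25 total_interest=$327.25

Answer: 2427.25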